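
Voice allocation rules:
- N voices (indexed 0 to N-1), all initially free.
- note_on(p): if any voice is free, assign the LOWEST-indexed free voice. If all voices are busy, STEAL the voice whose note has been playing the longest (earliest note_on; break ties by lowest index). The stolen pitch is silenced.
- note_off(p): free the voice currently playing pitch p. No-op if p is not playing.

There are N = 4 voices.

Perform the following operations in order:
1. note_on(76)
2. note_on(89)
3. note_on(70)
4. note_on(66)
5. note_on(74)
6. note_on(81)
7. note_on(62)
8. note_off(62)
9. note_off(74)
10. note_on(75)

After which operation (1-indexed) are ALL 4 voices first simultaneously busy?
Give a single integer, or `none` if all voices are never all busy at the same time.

Op 1: note_on(76): voice 0 is free -> assigned | voices=[76 - - -]
Op 2: note_on(89): voice 1 is free -> assigned | voices=[76 89 - -]
Op 3: note_on(70): voice 2 is free -> assigned | voices=[76 89 70 -]
Op 4: note_on(66): voice 3 is free -> assigned | voices=[76 89 70 66]
Op 5: note_on(74): all voices busy, STEAL voice 0 (pitch 76, oldest) -> assign | voices=[74 89 70 66]
Op 6: note_on(81): all voices busy, STEAL voice 1 (pitch 89, oldest) -> assign | voices=[74 81 70 66]
Op 7: note_on(62): all voices busy, STEAL voice 2 (pitch 70, oldest) -> assign | voices=[74 81 62 66]
Op 8: note_off(62): free voice 2 | voices=[74 81 - 66]
Op 9: note_off(74): free voice 0 | voices=[- 81 - 66]
Op 10: note_on(75): voice 0 is free -> assigned | voices=[75 81 - 66]

Answer: 4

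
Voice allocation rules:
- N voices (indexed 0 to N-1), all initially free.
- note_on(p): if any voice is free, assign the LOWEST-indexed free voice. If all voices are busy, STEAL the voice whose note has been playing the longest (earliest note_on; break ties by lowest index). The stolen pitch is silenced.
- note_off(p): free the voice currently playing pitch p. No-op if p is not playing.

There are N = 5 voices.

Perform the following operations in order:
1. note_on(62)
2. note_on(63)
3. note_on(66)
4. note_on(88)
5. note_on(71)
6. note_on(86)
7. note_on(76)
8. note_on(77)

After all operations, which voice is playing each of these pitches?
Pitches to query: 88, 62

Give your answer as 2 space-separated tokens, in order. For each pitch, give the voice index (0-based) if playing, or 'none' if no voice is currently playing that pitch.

Answer: 3 none

Derivation:
Op 1: note_on(62): voice 0 is free -> assigned | voices=[62 - - - -]
Op 2: note_on(63): voice 1 is free -> assigned | voices=[62 63 - - -]
Op 3: note_on(66): voice 2 is free -> assigned | voices=[62 63 66 - -]
Op 4: note_on(88): voice 3 is free -> assigned | voices=[62 63 66 88 -]
Op 5: note_on(71): voice 4 is free -> assigned | voices=[62 63 66 88 71]
Op 6: note_on(86): all voices busy, STEAL voice 0 (pitch 62, oldest) -> assign | voices=[86 63 66 88 71]
Op 7: note_on(76): all voices busy, STEAL voice 1 (pitch 63, oldest) -> assign | voices=[86 76 66 88 71]
Op 8: note_on(77): all voices busy, STEAL voice 2 (pitch 66, oldest) -> assign | voices=[86 76 77 88 71]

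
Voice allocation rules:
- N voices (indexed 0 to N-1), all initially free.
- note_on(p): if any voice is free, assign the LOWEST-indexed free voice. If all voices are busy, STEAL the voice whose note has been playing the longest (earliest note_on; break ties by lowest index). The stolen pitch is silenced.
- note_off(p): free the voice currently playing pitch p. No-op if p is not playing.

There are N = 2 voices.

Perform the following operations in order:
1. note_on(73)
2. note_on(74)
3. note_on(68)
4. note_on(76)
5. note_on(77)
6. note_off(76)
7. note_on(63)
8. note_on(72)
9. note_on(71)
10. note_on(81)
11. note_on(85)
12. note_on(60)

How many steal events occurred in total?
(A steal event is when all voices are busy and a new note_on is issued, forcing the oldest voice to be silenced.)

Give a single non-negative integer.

Op 1: note_on(73): voice 0 is free -> assigned | voices=[73 -]
Op 2: note_on(74): voice 1 is free -> assigned | voices=[73 74]
Op 3: note_on(68): all voices busy, STEAL voice 0 (pitch 73, oldest) -> assign | voices=[68 74]
Op 4: note_on(76): all voices busy, STEAL voice 1 (pitch 74, oldest) -> assign | voices=[68 76]
Op 5: note_on(77): all voices busy, STEAL voice 0 (pitch 68, oldest) -> assign | voices=[77 76]
Op 6: note_off(76): free voice 1 | voices=[77 -]
Op 7: note_on(63): voice 1 is free -> assigned | voices=[77 63]
Op 8: note_on(72): all voices busy, STEAL voice 0 (pitch 77, oldest) -> assign | voices=[72 63]
Op 9: note_on(71): all voices busy, STEAL voice 1 (pitch 63, oldest) -> assign | voices=[72 71]
Op 10: note_on(81): all voices busy, STEAL voice 0 (pitch 72, oldest) -> assign | voices=[81 71]
Op 11: note_on(85): all voices busy, STEAL voice 1 (pitch 71, oldest) -> assign | voices=[81 85]
Op 12: note_on(60): all voices busy, STEAL voice 0 (pitch 81, oldest) -> assign | voices=[60 85]

Answer: 8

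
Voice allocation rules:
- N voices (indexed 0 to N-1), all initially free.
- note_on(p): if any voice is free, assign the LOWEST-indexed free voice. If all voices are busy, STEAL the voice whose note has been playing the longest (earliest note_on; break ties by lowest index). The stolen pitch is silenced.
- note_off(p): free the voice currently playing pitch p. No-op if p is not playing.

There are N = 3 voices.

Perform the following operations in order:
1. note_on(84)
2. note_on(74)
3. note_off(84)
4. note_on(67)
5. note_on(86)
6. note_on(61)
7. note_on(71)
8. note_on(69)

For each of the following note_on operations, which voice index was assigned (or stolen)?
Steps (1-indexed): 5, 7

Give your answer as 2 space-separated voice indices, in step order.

Op 1: note_on(84): voice 0 is free -> assigned | voices=[84 - -]
Op 2: note_on(74): voice 1 is free -> assigned | voices=[84 74 -]
Op 3: note_off(84): free voice 0 | voices=[- 74 -]
Op 4: note_on(67): voice 0 is free -> assigned | voices=[67 74 -]
Op 5: note_on(86): voice 2 is free -> assigned | voices=[67 74 86]
Op 6: note_on(61): all voices busy, STEAL voice 1 (pitch 74, oldest) -> assign | voices=[67 61 86]
Op 7: note_on(71): all voices busy, STEAL voice 0 (pitch 67, oldest) -> assign | voices=[71 61 86]
Op 8: note_on(69): all voices busy, STEAL voice 2 (pitch 86, oldest) -> assign | voices=[71 61 69]

Answer: 2 0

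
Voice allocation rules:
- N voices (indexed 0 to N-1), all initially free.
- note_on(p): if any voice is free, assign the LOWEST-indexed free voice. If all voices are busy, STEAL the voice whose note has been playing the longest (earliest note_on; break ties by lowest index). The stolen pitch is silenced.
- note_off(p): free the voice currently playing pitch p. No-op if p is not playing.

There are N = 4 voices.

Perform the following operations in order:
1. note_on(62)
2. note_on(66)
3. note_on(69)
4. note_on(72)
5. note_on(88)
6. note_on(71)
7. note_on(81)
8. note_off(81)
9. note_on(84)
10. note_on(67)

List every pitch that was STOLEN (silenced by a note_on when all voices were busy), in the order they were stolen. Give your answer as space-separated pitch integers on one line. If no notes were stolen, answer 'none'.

Op 1: note_on(62): voice 0 is free -> assigned | voices=[62 - - -]
Op 2: note_on(66): voice 1 is free -> assigned | voices=[62 66 - -]
Op 3: note_on(69): voice 2 is free -> assigned | voices=[62 66 69 -]
Op 4: note_on(72): voice 3 is free -> assigned | voices=[62 66 69 72]
Op 5: note_on(88): all voices busy, STEAL voice 0 (pitch 62, oldest) -> assign | voices=[88 66 69 72]
Op 6: note_on(71): all voices busy, STEAL voice 1 (pitch 66, oldest) -> assign | voices=[88 71 69 72]
Op 7: note_on(81): all voices busy, STEAL voice 2 (pitch 69, oldest) -> assign | voices=[88 71 81 72]
Op 8: note_off(81): free voice 2 | voices=[88 71 - 72]
Op 9: note_on(84): voice 2 is free -> assigned | voices=[88 71 84 72]
Op 10: note_on(67): all voices busy, STEAL voice 3 (pitch 72, oldest) -> assign | voices=[88 71 84 67]

Answer: 62 66 69 72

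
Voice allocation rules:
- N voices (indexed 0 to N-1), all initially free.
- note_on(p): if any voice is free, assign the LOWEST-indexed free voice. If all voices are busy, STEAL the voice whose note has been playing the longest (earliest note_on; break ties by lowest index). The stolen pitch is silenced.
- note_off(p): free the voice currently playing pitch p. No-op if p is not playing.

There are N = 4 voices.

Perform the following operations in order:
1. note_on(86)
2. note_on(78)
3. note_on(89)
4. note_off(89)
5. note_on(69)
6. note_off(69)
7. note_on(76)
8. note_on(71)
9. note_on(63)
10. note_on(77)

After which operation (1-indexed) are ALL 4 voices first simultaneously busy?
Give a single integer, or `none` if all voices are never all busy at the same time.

Answer: 8

Derivation:
Op 1: note_on(86): voice 0 is free -> assigned | voices=[86 - - -]
Op 2: note_on(78): voice 1 is free -> assigned | voices=[86 78 - -]
Op 3: note_on(89): voice 2 is free -> assigned | voices=[86 78 89 -]
Op 4: note_off(89): free voice 2 | voices=[86 78 - -]
Op 5: note_on(69): voice 2 is free -> assigned | voices=[86 78 69 -]
Op 6: note_off(69): free voice 2 | voices=[86 78 - -]
Op 7: note_on(76): voice 2 is free -> assigned | voices=[86 78 76 -]
Op 8: note_on(71): voice 3 is free -> assigned | voices=[86 78 76 71]
Op 9: note_on(63): all voices busy, STEAL voice 0 (pitch 86, oldest) -> assign | voices=[63 78 76 71]
Op 10: note_on(77): all voices busy, STEAL voice 1 (pitch 78, oldest) -> assign | voices=[63 77 76 71]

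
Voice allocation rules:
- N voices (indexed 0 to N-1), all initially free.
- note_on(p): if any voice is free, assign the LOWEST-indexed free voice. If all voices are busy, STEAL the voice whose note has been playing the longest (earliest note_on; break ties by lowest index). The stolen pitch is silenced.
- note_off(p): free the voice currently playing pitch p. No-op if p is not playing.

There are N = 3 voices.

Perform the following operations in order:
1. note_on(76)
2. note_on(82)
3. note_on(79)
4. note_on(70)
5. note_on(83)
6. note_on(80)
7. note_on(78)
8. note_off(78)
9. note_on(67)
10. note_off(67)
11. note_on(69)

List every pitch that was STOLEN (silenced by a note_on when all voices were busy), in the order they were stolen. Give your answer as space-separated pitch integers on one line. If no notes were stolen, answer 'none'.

Op 1: note_on(76): voice 0 is free -> assigned | voices=[76 - -]
Op 2: note_on(82): voice 1 is free -> assigned | voices=[76 82 -]
Op 3: note_on(79): voice 2 is free -> assigned | voices=[76 82 79]
Op 4: note_on(70): all voices busy, STEAL voice 0 (pitch 76, oldest) -> assign | voices=[70 82 79]
Op 5: note_on(83): all voices busy, STEAL voice 1 (pitch 82, oldest) -> assign | voices=[70 83 79]
Op 6: note_on(80): all voices busy, STEAL voice 2 (pitch 79, oldest) -> assign | voices=[70 83 80]
Op 7: note_on(78): all voices busy, STEAL voice 0 (pitch 70, oldest) -> assign | voices=[78 83 80]
Op 8: note_off(78): free voice 0 | voices=[- 83 80]
Op 9: note_on(67): voice 0 is free -> assigned | voices=[67 83 80]
Op 10: note_off(67): free voice 0 | voices=[- 83 80]
Op 11: note_on(69): voice 0 is free -> assigned | voices=[69 83 80]

Answer: 76 82 79 70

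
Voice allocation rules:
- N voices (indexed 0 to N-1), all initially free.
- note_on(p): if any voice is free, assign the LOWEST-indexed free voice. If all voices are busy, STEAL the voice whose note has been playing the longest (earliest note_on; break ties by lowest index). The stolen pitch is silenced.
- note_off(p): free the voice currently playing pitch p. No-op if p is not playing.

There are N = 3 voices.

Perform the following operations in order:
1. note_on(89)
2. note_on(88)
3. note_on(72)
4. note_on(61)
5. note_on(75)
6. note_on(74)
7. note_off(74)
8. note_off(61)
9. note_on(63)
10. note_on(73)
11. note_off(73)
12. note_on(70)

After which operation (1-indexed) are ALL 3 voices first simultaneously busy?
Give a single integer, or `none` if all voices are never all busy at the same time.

Op 1: note_on(89): voice 0 is free -> assigned | voices=[89 - -]
Op 2: note_on(88): voice 1 is free -> assigned | voices=[89 88 -]
Op 3: note_on(72): voice 2 is free -> assigned | voices=[89 88 72]
Op 4: note_on(61): all voices busy, STEAL voice 0 (pitch 89, oldest) -> assign | voices=[61 88 72]
Op 5: note_on(75): all voices busy, STEAL voice 1 (pitch 88, oldest) -> assign | voices=[61 75 72]
Op 6: note_on(74): all voices busy, STEAL voice 2 (pitch 72, oldest) -> assign | voices=[61 75 74]
Op 7: note_off(74): free voice 2 | voices=[61 75 -]
Op 8: note_off(61): free voice 0 | voices=[- 75 -]
Op 9: note_on(63): voice 0 is free -> assigned | voices=[63 75 -]
Op 10: note_on(73): voice 2 is free -> assigned | voices=[63 75 73]
Op 11: note_off(73): free voice 2 | voices=[63 75 -]
Op 12: note_on(70): voice 2 is free -> assigned | voices=[63 75 70]

Answer: 3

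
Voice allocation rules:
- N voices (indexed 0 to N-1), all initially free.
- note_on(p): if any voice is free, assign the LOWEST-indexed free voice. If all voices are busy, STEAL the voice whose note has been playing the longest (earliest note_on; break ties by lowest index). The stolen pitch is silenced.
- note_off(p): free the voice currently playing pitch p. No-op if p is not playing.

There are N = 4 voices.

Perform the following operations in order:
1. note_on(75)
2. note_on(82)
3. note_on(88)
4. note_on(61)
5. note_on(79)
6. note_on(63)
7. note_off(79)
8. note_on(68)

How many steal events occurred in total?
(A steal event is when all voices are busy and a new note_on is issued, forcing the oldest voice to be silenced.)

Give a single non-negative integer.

Answer: 2

Derivation:
Op 1: note_on(75): voice 0 is free -> assigned | voices=[75 - - -]
Op 2: note_on(82): voice 1 is free -> assigned | voices=[75 82 - -]
Op 3: note_on(88): voice 2 is free -> assigned | voices=[75 82 88 -]
Op 4: note_on(61): voice 3 is free -> assigned | voices=[75 82 88 61]
Op 5: note_on(79): all voices busy, STEAL voice 0 (pitch 75, oldest) -> assign | voices=[79 82 88 61]
Op 6: note_on(63): all voices busy, STEAL voice 1 (pitch 82, oldest) -> assign | voices=[79 63 88 61]
Op 7: note_off(79): free voice 0 | voices=[- 63 88 61]
Op 8: note_on(68): voice 0 is free -> assigned | voices=[68 63 88 61]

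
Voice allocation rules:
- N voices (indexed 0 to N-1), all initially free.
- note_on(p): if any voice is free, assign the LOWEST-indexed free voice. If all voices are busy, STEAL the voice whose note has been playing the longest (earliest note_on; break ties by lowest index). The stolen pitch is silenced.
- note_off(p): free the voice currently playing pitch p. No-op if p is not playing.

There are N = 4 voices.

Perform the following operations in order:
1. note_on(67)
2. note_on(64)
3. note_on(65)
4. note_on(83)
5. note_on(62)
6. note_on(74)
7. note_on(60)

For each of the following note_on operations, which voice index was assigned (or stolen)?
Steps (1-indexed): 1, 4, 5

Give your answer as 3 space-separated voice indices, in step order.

Answer: 0 3 0

Derivation:
Op 1: note_on(67): voice 0 is free -> assigned | voices=[67 - - -]
Op 2: note_on(64): voice 1 is free -> assigned | voices=[67 64 - -]
Op 3: note_on(65): voice 2 is free -> assigned | voices=[67 64 65 -]
Op 4: note_on(83): voice 3 is free -> assigned | voices=[67 64 65 83]
Op 5: note_on(62): all voices busy, STEAL voice 0 (pitch 67, oldest) -> assign | voices=[62 64 65 83]
Op 6: note_on(74): all voices busy, STEAL voice 1 (pitch 64, oldest) -> assign | voices=[62 74 65 83]
Op 7: note_on(60): all voices busy, STEAL voice 2 (pitch 65, oldest) -> assign | voices=[62 74 60 83]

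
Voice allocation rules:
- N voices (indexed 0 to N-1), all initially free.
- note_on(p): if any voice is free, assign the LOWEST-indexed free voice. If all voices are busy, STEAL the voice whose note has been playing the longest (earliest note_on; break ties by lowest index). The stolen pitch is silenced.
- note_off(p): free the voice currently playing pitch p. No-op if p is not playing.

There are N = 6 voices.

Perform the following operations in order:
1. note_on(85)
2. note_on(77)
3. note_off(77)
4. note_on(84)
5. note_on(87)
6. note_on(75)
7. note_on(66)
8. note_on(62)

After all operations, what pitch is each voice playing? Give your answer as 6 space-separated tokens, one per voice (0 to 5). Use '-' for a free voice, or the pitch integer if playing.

Answer: 85 84 87 75 66 62

Derivation:
Op 1: note_on(85): voice 0 is free -> assigned | voices=[85 - - - - -]
Op 2: note_on(77): voice 1 is free -> assigned | voices=[85 77 - - - -]
Op 3: note_off(77): free voice 1 | voices=[85 - - - - -]
Op 4: note_on(84): voice 1 is free -> assigned | voices=[85 84 - - - -]
Op 5: note_on(87): voice 2 is free -> assigned | voices=[85 84 87 - - -]
Op 6: note_on(75): voice 3 is free -> assigned | voices=[85 84 87 75 - -]
Op 7: note_on(66): voice 4 is free -> assigned | voices=[85 84 87 75 66 -]
Op 8: note_on(62): voice 5 is free -> assigned | voices=[85 84 87 75 66 62]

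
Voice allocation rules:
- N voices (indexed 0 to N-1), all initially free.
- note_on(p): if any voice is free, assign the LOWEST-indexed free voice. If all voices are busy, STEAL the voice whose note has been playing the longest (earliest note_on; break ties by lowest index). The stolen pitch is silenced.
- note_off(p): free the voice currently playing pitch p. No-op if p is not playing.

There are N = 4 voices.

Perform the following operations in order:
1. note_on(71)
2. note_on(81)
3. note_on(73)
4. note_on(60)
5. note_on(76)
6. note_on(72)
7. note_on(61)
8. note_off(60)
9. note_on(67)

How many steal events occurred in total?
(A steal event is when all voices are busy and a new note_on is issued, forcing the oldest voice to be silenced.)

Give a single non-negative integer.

Answer: 3

Derivation:
Op 1: note_on(71): voice 0 is free -> assigned | voices=[71 - - -]
Op 2: note_on(81): voice 1 is free -> assigned | voices=[71 81 - -]
Op 3: note_on(73): voice 2 is free -> assigned | voices=[71 81 73 -]
Op 4: note_on(60): voice 3 is free -> assigned | voices=[71 81 73 60]
Op 5: note_on(76): all voices busy, STEAL voice 0 (pitch 71, oldest) -> assign | voices=[76 81 73 60]
Op 6: note_on(72): all voices busy, STEAL voice 1 (pitch 81, oldest) -> assign | voices=[76 72 73 60]
Op 7: note_on(61): all voices busy, STEAL voice 2 (pitch 73, oldest) -> assign | voices=[76 72 61 60]
Op 8: note_off(60): free voice 3 | voices=[76 72 61 -]
Op 9: note_on(67): voice 3 is free -> assigned | voices=[76 72 61 67]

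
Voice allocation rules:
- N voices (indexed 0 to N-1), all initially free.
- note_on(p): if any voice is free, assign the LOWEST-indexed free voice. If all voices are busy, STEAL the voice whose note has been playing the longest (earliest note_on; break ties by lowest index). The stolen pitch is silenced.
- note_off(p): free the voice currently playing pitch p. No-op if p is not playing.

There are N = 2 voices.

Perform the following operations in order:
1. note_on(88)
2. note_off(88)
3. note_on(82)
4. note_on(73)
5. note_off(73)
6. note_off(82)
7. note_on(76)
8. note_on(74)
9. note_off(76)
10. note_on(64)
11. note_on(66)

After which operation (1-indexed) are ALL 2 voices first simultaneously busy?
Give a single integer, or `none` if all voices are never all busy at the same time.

Op 1: note_on(88): voice 0 is free -> assigned | voices=[88 -]
Op 2: note_off(88): free voice 0 | voices=[- -]
Op 3: note_on(82): voice 0 is free -> assigned | voices=[82 -]
Op 4: note_on(73): voice 1 is free -> assigned | voices=[82 73]
Op 5: note_off(73): free voice 1 | voices=[82 -]
Op 6: note_off(82): free voice 0 | voices=[- -]
Op 7: note_on(76): voice 0 is free -> assigned | voices=[76 -]
Op 8: note_on(74): voice 1 is free -> assigned | voices=[76 74]
Op 9: note_off(76): free voice 0 | voices=[- 74]
Op 10: note_on(64): voice 0 is free -> assigned | voices=[64 74]
Op 11: note_on(66): all voices busy, STEAL voice 1 (pitch 74, oldest) -> assign | voices=[64 66]

Answer: 4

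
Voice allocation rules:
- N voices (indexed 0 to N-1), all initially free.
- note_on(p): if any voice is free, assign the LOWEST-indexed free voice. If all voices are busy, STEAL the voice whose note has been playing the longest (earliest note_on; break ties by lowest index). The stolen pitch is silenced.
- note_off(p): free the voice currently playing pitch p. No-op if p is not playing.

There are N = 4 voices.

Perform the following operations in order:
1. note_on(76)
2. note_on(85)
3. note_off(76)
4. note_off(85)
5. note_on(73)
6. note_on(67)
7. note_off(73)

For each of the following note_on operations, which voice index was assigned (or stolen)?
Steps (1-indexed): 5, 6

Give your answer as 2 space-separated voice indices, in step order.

Op 1: note_on(76): voice 0 is free -> assigned | voices=[76 - - -]
Op 2: note_on(85): voice 1 is free -> assigned | voices=[76 85 - -]
Op 3: note_off(76): free voice 0 | voices=[- 85 - -]
Op 4: note_off(85): free voice 1 | voices=[- - - -]
Op 5: note_on(73): voice 0 is free -> assigned | voices=[73 - - -]
Op 6: note_on(67): voice 1 is free -> assigned | voices=[73 67 - -]
Op 7: note_off(73): free voice 0 | voices=[- 67 - -]

Answer: 0 1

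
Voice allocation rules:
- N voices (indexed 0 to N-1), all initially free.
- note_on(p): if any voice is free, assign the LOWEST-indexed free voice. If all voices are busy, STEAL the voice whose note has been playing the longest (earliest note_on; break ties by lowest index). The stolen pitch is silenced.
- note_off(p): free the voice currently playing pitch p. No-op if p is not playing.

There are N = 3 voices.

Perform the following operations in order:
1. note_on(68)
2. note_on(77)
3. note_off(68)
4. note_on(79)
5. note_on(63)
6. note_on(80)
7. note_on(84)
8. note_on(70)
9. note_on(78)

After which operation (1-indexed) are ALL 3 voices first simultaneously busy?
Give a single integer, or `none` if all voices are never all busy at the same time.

Answer: 5

Derivation:
Op 1: note_on(68): voice 0 is free -> assigned | voices=[68 - -]
Op 2: note_on(77): voice 1 is free -> assigned | voices=[68 77 -]
Op 3: note_off(68): free voice 0 | voices=[- 77 -]
Op 4: note_on(79): voice 0 is free -> assigned | voices=[79 77 -]
Op 5: note_on(63): voice 2 is free -> assigned | voices=[79 77 63]
Op 6: note_on(80): all voices busy, STEAL voice 1 (pitch 77, oldest) -> assign | voices=[79 80 63]
Op 7: note_on(84): all voices busy, STEAL voice 0 (pitch 79, oldest) -> assign | voices=[84 80 63]
Op 8: note_on(70): all voices busy, STEAL voice 2 (pitch 63, oldest) -> assign | voices=[84 80 70]
Op 9: note_on(78): all voices busy, STEAL voice 1 (pitch 80, oldest) -> assign | voices=[84 78 70]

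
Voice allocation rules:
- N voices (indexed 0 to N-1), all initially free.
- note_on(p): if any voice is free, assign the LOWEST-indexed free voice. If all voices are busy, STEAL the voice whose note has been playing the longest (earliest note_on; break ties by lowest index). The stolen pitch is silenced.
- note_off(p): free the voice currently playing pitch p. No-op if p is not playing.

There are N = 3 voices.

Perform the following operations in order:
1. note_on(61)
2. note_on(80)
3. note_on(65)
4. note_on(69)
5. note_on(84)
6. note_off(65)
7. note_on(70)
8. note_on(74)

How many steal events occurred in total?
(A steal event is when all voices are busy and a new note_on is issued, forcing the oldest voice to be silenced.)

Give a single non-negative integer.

Answer: 3

Derivation:
Op 1: note_on(61): voice 0 is free -> assigned | voices=[61 - -]
Op 2: note_on(80): voice 1 is free -> assigned | voices=[61 80 -]
Op 3: note_on(65): voice 2 is free -> assigned | voices=[61 80 65]
Op 4: note_on(69): all voices busy, STEAL voice 0 (pitch 61, oldest) -> assign | voices=[69 80 65]
Op 5: note_on(84): all voices busy, STEAL voice 1 (pitch 80, oldest) -> assign | voices=[69 84 65]
Op 6: note_off(65): free voice 2 | voices=[69 84 -]
Op 7: note_on(70): voice 2 is free -> assigned | voices=[69 84 70]
Op 8: note_on(74): all voices busy, STEAL voice 0 (pitch 69, oldest) -> assign | voices=[74 84 70]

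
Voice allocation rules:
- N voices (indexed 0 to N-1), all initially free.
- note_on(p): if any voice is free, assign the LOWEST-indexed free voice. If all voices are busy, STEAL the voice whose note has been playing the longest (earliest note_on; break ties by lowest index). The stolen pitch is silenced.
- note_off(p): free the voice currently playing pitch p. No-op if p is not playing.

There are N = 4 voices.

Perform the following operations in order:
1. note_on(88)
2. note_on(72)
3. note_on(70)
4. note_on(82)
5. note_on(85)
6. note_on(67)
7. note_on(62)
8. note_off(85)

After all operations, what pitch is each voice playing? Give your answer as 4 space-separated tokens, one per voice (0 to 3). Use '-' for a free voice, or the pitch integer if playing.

Answer: - 67 62 82

Derivation:
Op 1: note_on(88): voice 0 is free -> assigned | voices=[88 - - -]
Op 2: note_on(72): voice 1 is free -> assigned | voices=[88 72 - -]
Op 3: note_on(70): voice 2 is free -> assigned | voices=[88 72 70 -]
Op 4: note_on(82): voice 3 is free -> assigned | voices=[88 72 70 82]
Op 5: note_on(85): all voices busy, STEAL voice 0 (pitch 88, oldest) -> assign | voices=[85 72 70 82]
Op 6: note_on(67): all voices busy, STEAL voice 1 (pitch 72, oldest) -> assign | voices=[85 67 70 82]
Op 7: note_on(62): all voices busy, STEAL voice 2 (pitch 70, oldest) -> assign | voices=[85 67 62 82]
Op 8: note_off(85): free voice 0 | voices=[- 67 62 82]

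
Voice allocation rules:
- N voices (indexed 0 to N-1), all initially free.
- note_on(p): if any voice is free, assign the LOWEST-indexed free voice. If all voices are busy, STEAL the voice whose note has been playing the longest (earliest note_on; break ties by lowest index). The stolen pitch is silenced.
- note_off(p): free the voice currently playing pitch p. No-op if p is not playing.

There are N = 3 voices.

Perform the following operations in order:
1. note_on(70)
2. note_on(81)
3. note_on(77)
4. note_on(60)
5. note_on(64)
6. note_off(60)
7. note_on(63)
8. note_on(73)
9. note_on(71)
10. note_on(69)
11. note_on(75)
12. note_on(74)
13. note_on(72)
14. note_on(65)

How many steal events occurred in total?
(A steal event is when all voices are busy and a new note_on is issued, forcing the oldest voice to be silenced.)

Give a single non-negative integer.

Op 1: note_on(70): voice 0 is free -> assigned | voices=[70 - -]
Op 2: note_on(81): voice 1 is free -> assigned | voices=[70 81 -]
Op 3: note_on(77): voice 2 is free -> assigned | voices=[70 81 77]
Op 4: note_on(60): all voices busy, STEAL voice 0 (pitch 70, oldest) -> assign | voices=[60 81 77]
Op 5: note_on(64): all voices busy, STEAL voice 1 (pitch 81, oldest) -> assign | voices=[60 64 77]
Op 6: note_off(60): free voice 0 | voices=[- 64 77]
Op 7: note_on(63): voice 0 is free -> assigned | voices=[63 64 77]
Op 8: note_on(73): all voices busy, STEAL voice 2 (pitch 77, oldest) -> assign | voices=[63 64 73]
Op 9: note_on(71): all voices busy, STEAL voice 1 (pitch 64, oldest) -> assign | voices=[63 71 73]
Op 10: note_on(69): all voices busy, STEAL voice 0 (pitch 63, oldest) -> assign | voices=[69 71 73]
Op 11: note_on(75): all voices busy, STEAL voice 2 (pitch 73, oldest) -> assign | voices=[69 71 75]
Op 12: note_on(74): all voices busy, STEAL voice 1 (pitch 71, oldest) -> assign | voices=[69 74 75]
Op 13: note_on(72): all voices busy, STEAL voice 0 (pitch 69, oldest) -> assign | voices=[72 74 75]
Op 14: note_on(65): all voices busy, STEAL voice 2 (pitch 75, oldest) -> assign | voices=[72 74 65]

Answer: 9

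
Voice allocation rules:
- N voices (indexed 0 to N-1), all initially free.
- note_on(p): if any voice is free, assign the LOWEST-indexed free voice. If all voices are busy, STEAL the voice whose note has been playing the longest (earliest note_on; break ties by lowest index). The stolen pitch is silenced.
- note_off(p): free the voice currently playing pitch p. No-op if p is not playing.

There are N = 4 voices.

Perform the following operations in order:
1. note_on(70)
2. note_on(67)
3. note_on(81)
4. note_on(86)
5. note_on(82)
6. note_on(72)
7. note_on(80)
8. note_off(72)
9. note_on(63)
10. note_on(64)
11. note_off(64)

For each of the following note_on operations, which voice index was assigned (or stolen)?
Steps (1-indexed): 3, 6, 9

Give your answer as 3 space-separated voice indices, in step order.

Answer: 2 1 1

Derivation:
Op 1: note_on(70): voice 0 is free -> assigned | voices=[70 - - -]
Op 2: note_on(67): voice 1 is free -> assigned | voices=[70 67 - -]
Op 3: note_on(81): voice 2 is free -> assigned | voices=[70 67 81 -]
Op 4: note_on(86): voice 3 is free -> assigned | voices=[70 67 81 86]
Op 5: note_on(82): all voices busy, STEAL voice 0 (pitch 70, oldest) -> assign | voices=[82 67 81 86]
Op 6: note_on(72): all voices busy, STEAL voice 1 (pitch 67, oldest) -> assign | voices=[82 72 81 86]
Op 7: note_on(80): all voices busy, STEAL voice 2 (pitch 81, oldest) -> assign | voices=[82 72 80 86]
Op 8: note_off(72): free voice 1 | voices=[82 - 80 86]
Op 9: note_on(63): voice 1 is free -> assigned | voices=[82 63 80 86]
Op 10: note_on(64): all voices busy, STEAL voice 3 (pitch 86, oldest) -> assign | voices=[82 63 80 64]
Op 11: note_off(64): free voice 3 | voices=[82 63 80 -]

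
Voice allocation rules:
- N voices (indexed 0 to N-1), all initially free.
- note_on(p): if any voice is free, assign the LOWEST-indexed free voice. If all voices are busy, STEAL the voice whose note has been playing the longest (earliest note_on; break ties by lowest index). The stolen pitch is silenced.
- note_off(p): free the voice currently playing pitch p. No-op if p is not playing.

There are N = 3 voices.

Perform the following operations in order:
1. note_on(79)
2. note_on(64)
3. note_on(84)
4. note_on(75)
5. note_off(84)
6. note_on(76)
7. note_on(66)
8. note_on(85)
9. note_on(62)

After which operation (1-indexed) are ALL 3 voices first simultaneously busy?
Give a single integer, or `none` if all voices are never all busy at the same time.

Answer: 3

Derivation:
Op 1: note_on(79): voice 0 is free -> assigned | voices=[79 - -]
Op 2: note_on(64): voice 1 is free -> assigned | voices=[79 64 -]
Op 3: note_on(84): voice 2 is free -> assigned | voices=[79 64 84]
Op 4: note_on(75): all voices busy, STEAL voice 0 (pitch 79, oldest) -> assign | voices=[75 64 84]
Op 5: note_off(84): free voice 2 | voices=[75 64 -]
Op 6: note_on(76): voice 2 is free -> assigned | voices=[75 64 76]
Op 7: note_on(66): all voices busy, STEAL voice 1 (pitch 64, oldest) -> assign | voices=[75 66 76]
Op 8: note_on(85): all voices busy, STEAL voice 0 (pitch 75, oldest) -> assign | voices=[85 66 76]
Op 9: note_on(62): all voices busy, STEAL voice 2 (pitch 76, oldest) -> assign | voices=[85 66 62]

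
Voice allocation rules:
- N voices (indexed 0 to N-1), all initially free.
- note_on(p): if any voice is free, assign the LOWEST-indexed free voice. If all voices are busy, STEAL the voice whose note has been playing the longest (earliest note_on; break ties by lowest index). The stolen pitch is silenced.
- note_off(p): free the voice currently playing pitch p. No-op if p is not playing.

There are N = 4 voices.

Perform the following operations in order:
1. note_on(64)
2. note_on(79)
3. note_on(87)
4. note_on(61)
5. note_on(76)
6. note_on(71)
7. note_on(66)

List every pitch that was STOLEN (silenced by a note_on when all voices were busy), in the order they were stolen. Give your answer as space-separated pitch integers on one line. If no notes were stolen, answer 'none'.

Answer: 64 79 87

Derivation:
Op 1: note_on(64): voice 0 is free -> assigned | voices=[64 - - -]
Op 2: note_on(79): voice 1 is free -> assigned | voices=[64 79 - -]
Op 3: note_on(87): voice 2 is free -> assigned | voices=[64 79 87 -]
Op 4: note_on(61): voice 3 is free -> assigned | voices=[64 79 87 61]
Op 5: note_on(76): all voices busy, STEAL voice 0 (pitch 64, oldest) -> assign | voices=[76 79 87 61]
Op 6: note_on(71): all voices busy, STEAL voice 1 (pitch 79, oldest) -> assign | voices=[76 71 87 61]
Op 7: note_on(66): all voices busy, STEAL voice 2 (pitch 87, oldest) -> assign | voices=[76 71 66 61]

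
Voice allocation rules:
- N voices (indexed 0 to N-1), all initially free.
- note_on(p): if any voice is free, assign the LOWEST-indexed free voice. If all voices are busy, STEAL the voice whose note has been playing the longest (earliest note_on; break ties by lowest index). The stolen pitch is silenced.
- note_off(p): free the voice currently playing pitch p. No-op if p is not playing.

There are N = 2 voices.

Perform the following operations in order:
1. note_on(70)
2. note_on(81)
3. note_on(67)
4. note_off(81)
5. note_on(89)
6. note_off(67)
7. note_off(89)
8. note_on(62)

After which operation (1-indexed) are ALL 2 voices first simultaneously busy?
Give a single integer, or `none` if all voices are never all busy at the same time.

Answer: 2

Derivation:
Op 1: note_on(70): voice 0 is free -> assigned | voices=[70 -]
Op 2: note_on(81): voice 1 is free -> assigned | voices=[70 81]
Op 3: note_on(67): all voices busy, STEAL voice 0 (pitch 70, oldest) -> assign | voices=[67 81]
Op 4: note_off(81): free voice 1 | voices=[67 -]
Op 5: note_on(89): voice 1 is free -> assigned | voices=[67 89]
Op 6: note_off(67): free voice 0 | voices=[- 89]
Op 7: note_off(89): free voice 1 | voices=[- -]
Op 8: note_on(62): voice 0 is free -> assigned | voices=[62 -]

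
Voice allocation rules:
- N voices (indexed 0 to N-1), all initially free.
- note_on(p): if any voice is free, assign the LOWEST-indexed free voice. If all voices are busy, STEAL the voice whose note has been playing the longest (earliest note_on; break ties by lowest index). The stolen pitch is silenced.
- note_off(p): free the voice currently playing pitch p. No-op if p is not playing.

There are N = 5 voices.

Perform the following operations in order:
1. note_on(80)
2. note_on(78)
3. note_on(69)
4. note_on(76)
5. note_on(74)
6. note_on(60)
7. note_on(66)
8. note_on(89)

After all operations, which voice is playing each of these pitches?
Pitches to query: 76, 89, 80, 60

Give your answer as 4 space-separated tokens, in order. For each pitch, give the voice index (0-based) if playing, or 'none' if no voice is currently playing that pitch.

Answer: 3 2 none 0

Derivation:
Op 1: note_on(80): voice 0 is free -> assigned | voices=[80 - - - -]
Op 2: note_on(78): voice 1 is free -> assigned | voices=[80 78 - - -]
Op 3: note_on(69): voice 2 is free -> assigned | voices=[80 78 69 - -]
Op 4: note_on(76): voice 3 is free -> assigned | voices=[80 78 69 76 -]
Op 5: note_on(74): voice 4 is free -> assigned | voices=[80 78 69 76 74]
Op 6: note_on(60): all voices busy, STEAL voice 0 (pitch 80, oldest) -> assign | voices=[60 78 69 76 74]
Op 7: note_on(66): all voices busy, STEAL voice 1 (pitch 78, oldest) -> assign | voices=[60 66 69 76 74]
Op 8: note_on(89): all voices busy, STEAL voice 2 (pitch 69, oldest) -> assign | voices=[60 66 89 76 74]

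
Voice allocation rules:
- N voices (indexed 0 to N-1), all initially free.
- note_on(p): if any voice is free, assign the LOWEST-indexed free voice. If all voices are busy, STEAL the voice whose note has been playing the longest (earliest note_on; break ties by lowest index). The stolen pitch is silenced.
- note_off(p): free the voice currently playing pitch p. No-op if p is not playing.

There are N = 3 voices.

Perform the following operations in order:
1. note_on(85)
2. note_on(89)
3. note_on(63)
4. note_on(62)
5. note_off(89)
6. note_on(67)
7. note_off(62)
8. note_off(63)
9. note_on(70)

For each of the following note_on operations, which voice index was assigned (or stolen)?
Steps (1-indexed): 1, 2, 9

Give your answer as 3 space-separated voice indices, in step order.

Op 1: note_on(85): voice 0 is free -> assigned | voices=[85 - -]
Op 2: note_on(89): voice 1 is free -> assigned | voices=[85 89 -]
Op 3: note_on(63): voice 2 is free -> assigned | voices=[85 89 63]
Op 4: note_on(62): all voices busy, STEAL voice 0 (pitch 85, oldest) -> assign | voices=[62 89 63]
Op 5: note_off(89): free voice 1 | voices=[62 - 63]
Op 6: note_on(67): voice 1 is free -> assigned | voices=[62 67 63]
Op 7: note_off(62): free voice 0 | voices=[- 67 63]
Op 8: note_off(63): free voice 2 | voices=[- 67 -]
Op 9: note_on(70): voice 0 is free -> assigned | voices=[70 67 -]

Answer: 0 1 0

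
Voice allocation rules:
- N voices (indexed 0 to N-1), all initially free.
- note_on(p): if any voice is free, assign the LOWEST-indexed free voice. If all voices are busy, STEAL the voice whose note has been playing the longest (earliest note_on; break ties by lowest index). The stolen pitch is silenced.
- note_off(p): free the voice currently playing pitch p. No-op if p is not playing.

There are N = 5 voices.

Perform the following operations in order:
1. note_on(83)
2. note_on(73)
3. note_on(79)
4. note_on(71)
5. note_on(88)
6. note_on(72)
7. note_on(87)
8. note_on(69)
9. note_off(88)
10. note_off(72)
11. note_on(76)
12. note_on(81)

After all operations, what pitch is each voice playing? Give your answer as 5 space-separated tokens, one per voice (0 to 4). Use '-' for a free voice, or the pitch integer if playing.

Answer: 76 87 69 71 81

Derivation:
Op 1: note_on(83): voice 0 is free -> assigned | voices=[83 - - - -]
Op 2: note_on(73): voice 1 is free -> assigned | voices=[83 73 - - -]
Op 3: note_on(79): voice 2 is free -> assigned | voices=[83 73 79 - -]
Op 4: note_on(71): voice 3 is free -> assigned | voices=[83 73 79 71 -]
Op 5: note_on(88): voice 4 is free -> assigned | voices=[83 73 79 71 88]
Op 6: note_on(72): all voices busy, STEAL voice 0 (pitch 83, oldest) -> assign | voices=[72 73 79 71 88]
Op 7: note_on(87): all voices busy, STEAL voice 1 (pitch 73, oldest) -> assign | voices=[72 87 79 71 88]
Op 8: note_on(69): all voices busy, STEAL voice 2 (pitch 79, oldest) -> assign | voices=[72 87 69 71 88]
Op 9: note_off(88): free voice 4 | voices=[72 87 69 71 -]
Op 10: note_off(72): free voice 0 | voices=[- 87 69 71 -]
Op 11: note_on(76): voice 0 is free -> assigned | voices=[76 87 69 71 -]
Op 12: note_on(81): voice 4 is free -> assigned | voices=[76 87 69 71 81]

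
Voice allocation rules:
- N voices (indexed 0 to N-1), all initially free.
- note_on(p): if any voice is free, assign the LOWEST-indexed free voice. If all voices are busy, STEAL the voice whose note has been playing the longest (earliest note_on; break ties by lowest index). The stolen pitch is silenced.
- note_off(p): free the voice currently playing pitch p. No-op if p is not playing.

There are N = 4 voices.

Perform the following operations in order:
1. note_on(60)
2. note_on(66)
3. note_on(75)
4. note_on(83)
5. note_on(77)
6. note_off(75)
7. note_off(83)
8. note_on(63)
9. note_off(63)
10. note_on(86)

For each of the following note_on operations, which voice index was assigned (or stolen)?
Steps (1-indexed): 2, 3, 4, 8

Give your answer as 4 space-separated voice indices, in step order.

Op 1: note_on(60): voice 0 is free -> assigned | voices=[60 - - -]
Op 2: note_on(66): voice 1 is free -> assigned | voices=[60 66 - -]
Op 3: note_on(75): voice 2 is free -> assigned | voices=[60 66 75 -]
Op 4: note_on(83): voice 3 is free -> assigned | voices=[60 66 75 83]
Op 5: note_on(77): all voices busy, STEAL voice 0 (pitch 60, oldest) -> assign | voices=[77 66 75 83]
Op 6: note_off(75): free voice 2 | voices=[77 66 - 83]
Op 7: note_off(83): free voice 3 | voices=[77 66 - -]
Op 8: note_on(63): voice 2 is free -> assigned | voices=[77 66 63 -]
Op 9: note_off(63): free voice 2 | voices=[77 66 - -]
Op 10: note_on(86): voice 2 is free -> assigned | voices=[77 66 86 -]

Answer: 1 2 3 2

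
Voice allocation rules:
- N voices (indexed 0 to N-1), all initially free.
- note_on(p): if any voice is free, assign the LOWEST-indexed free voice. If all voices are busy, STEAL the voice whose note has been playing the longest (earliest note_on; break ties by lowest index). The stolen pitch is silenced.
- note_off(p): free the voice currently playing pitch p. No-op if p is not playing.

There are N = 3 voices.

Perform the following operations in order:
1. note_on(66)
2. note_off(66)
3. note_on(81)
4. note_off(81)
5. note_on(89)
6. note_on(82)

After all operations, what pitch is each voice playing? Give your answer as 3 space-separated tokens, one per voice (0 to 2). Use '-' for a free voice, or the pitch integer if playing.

Op 1: note_on(66): voice 0 is free -> assigned | voices=[66 - -]
Op 2: note_off(66): free voice 0 | voices=[- - -]
Op 3: note_on(81): voice 0 is free -> assigned | voices=[81 - -]
Op 4: note_off(81): free voice 0 | voices=[- - -]
Op 5: note_on(89): voice 0 is free -> assigned | voices=[89 - -]
Op 6: note_on(82): voice 1 is free -> assigned | voices=[89 82 -]

Answer: 89 82 -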